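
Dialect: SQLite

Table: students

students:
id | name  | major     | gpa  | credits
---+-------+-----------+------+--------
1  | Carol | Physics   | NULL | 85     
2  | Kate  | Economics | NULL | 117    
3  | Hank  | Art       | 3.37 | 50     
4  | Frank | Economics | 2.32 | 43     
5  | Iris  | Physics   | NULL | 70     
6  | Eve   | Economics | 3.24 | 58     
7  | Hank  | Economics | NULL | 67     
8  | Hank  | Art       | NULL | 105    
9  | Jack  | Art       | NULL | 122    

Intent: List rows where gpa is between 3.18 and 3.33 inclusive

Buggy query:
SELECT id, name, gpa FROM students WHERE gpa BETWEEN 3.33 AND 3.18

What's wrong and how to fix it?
Bug: The bounds are reversed; BETWEEN a AND b requires a <= b to match anything

Fix: Write BETWEEN 3.18 AND 3.33

Corrected query:
SELECT id, name, gpa FROM students WHERE gpa BETWEEN 3.18 AND 3.33

Result:
id | name | gpa 
---+------+-----
6  | Eve  | 3.24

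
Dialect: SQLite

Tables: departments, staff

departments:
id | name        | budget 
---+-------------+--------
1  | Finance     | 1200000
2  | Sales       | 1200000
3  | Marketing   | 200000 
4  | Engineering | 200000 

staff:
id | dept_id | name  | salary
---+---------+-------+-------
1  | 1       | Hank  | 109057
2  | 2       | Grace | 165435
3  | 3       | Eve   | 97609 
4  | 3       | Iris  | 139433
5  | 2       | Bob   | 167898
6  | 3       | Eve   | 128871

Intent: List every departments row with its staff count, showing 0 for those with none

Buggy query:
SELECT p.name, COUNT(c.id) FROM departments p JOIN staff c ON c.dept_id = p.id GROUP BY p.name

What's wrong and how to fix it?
Bug: INNER JOIN drops departments rows that have no matching staff rows

Fix: Switch to LEFT JOIN to retain unmatched parent rows

Corrected query:
SELECT p.name, COUNT(c.id) FROM departments p LEFT JOIN staff c ON c.dept_id = p.id GROUP BY p.name

Result:
name        | COUNT(c.id)
------------+------------
Engineering | 0          
Finance     | 1          
Marketing   | 3          
Sales       | 2          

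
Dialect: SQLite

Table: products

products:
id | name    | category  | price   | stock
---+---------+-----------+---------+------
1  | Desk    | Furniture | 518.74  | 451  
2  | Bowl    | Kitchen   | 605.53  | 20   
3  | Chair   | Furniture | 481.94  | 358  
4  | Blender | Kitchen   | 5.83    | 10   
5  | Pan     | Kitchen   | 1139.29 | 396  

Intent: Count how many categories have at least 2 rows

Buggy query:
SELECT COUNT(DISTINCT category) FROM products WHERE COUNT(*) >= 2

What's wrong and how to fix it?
Bug: COUNT(*) cannot appear in WHERE; the per-group count doesn't exist yet

Fix: Use a subquery that GROUPs and filters with HAVING, then count its rows

Corrected query:
SELECT COUNT(*) FROM (SELECT category FROM products GROUP BY category HAVING COUNT(*) >= 2)

Result:
COUNT(*)
--------
2       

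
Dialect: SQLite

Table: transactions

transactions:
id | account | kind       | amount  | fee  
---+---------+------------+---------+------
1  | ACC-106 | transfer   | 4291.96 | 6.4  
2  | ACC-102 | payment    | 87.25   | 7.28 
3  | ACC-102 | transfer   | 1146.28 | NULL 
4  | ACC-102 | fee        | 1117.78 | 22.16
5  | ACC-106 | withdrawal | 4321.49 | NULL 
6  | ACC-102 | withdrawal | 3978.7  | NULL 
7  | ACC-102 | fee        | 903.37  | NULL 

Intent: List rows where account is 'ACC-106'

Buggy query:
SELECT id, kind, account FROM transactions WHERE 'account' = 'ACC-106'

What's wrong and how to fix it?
Bug: 'account' in single quotes is a string literal, not the column; the comparison is literal-vs-literal and never true

Fix: Remove the quotes around the column name (or use double quotes for an identifier)

Corrected query:
SELECT id, kind, account FROM transactions WHERE account = 'ACC-106'

Result:
id | kind       | account
---+------------+--------
1  | transfer   | ACC-106
5  | withdrawal | ACC-106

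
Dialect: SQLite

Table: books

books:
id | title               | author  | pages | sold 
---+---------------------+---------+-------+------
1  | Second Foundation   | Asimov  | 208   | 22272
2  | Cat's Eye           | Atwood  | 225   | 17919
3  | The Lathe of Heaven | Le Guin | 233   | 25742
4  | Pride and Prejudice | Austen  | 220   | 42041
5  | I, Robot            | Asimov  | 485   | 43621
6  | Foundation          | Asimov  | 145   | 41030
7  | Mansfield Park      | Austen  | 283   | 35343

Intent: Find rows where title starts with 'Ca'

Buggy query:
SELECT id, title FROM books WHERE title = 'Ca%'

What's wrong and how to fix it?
Bug: '=' compares the literal string including the % character; pattern matching needs LIKE

Fix: Use LIKE for wildcard pattern matching

Corrected query:
SELECT id, title FROM books WHERE title LIKE 'Ca%'

Result:
id | title    
---+----------
2  | Cat's Eye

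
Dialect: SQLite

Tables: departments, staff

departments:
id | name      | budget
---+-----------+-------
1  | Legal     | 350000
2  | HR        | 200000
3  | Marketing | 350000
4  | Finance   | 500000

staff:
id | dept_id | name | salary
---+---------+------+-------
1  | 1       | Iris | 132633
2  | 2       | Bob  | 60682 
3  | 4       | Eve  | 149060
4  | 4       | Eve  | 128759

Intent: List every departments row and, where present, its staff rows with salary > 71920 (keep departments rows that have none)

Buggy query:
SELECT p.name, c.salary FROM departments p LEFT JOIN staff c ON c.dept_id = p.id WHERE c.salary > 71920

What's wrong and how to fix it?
Bug: Filtering c.salary in WHERE discards the NULL rows produced by LEFT JOIN, turning it into an inner join

Fix: Put 'c.salary > 71920' in the JOIN's ON clause instead of WHERE

Corrected query:
SELECT p.name, c.salary FROM departments p LEFT JOIN staff c ON c.dept_id = p.id AND c.salary > 71920

Result:
name      | salary
----------+-------
Legal     | 132633
HR        | NULL  
Marketing | NULL  
Finance   | 128759
Finance   | 149060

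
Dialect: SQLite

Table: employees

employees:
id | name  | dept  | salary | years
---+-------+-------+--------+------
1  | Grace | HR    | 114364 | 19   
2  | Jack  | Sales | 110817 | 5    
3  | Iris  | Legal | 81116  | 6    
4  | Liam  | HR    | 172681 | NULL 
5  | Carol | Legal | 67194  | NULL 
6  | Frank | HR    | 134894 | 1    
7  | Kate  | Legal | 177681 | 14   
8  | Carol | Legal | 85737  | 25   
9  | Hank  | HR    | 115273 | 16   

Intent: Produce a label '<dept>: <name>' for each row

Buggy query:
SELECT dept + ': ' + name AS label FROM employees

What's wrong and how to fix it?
Bug: '+' is numeric addition; on text columns SQLite converts them to 0 instead of concatenating

Fix: Replace + with || to concatenate text

Corrected query:
SELECT dept || ': ' || name AS label FROM employees

Result:
label       
------------
HR: Grace   
Sales: Jack 
Legal: Iris 
HR: Liam    
Legal: Carol
HR: Frank   
Legal: Kate 
Legal: Carol
HR: Hank    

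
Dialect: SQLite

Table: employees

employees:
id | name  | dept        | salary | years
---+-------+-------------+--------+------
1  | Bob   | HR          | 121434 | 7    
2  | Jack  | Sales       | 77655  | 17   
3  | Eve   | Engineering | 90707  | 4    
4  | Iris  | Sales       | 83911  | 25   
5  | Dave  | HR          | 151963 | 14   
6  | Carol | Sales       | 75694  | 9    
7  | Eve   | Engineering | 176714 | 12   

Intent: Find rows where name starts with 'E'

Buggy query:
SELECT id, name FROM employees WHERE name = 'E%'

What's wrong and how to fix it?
Bug: Wildcards only work with LIKE; '=' treats '%' as a literal character

Fix: Use LIKE for wildcard pattern matching

Corrected query:
SELECT id, name FROM employees WHERE name LIKE 'E%'

Result:
id | name
---+-----
3  | Eve 
7  | Eve 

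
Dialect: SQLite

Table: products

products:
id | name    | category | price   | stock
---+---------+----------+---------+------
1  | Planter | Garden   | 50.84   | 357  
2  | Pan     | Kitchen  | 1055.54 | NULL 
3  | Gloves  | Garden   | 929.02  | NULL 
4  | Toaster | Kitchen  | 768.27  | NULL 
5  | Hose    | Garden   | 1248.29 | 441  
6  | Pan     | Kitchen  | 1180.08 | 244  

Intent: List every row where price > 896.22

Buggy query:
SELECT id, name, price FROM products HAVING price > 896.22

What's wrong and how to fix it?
Bug: This is a non-aggregate query (no GROUP BY, no aggregates), so in SQLite the HAVING clause is invalid here; a row-level condition belongs in WHERE

Fix: Replace HAVING with WHERE since the condition applies to individual rows

Corrected query:
SELECT id, name, price FROM products WHERE price > 896.22

Result:
id | name   | price  
---+--------+--------
2  | Pan    | 1055.54
3  | Gloves | 929.02 
5  | Hose   | 1248.29
6  | Pan    | 1180.08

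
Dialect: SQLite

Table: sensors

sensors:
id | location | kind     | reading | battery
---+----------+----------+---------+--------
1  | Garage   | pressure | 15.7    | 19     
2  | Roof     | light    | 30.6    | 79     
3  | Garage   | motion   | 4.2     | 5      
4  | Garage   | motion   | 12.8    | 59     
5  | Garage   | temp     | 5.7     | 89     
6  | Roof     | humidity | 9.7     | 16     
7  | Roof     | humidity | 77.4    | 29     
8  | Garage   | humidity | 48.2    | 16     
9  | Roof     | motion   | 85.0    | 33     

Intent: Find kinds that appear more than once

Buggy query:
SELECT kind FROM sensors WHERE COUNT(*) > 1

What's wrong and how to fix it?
Bug: WHERE can't reference COUNT(*); aggregates are computed after WHERE

Fix: Group first, then use HAVING for the count condition

Corrected query:
SELECT kind FROM sensors GROUP BY kind HAVING COUNT(*) > 1

Result:
kind    
--------
humidity
motion  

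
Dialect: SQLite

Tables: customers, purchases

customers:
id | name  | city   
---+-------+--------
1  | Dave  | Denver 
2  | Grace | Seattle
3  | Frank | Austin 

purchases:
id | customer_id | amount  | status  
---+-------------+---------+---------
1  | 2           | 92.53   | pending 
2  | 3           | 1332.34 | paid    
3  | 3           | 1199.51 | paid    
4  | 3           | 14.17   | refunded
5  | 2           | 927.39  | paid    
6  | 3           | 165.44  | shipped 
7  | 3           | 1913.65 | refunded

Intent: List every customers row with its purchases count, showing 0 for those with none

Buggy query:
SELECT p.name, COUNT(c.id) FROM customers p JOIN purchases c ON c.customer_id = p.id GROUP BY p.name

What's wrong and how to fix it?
Bug: INNER JOIN drops customers rows that have no matching purchases rows

Fix: Use LEFT JOIN so parents without children still appear (COUNT(c.id) gives 0)

Corrected query:
SELECT p.name, COUNT(c.id) FROM customers p LEFT JOIN purchases c ON c.customer_id = p.id GROUP BY p.name

Result:
name  | COUNT(c.id)
------+------------
Dave  | 0          
Frank | 5          
Grace | 2          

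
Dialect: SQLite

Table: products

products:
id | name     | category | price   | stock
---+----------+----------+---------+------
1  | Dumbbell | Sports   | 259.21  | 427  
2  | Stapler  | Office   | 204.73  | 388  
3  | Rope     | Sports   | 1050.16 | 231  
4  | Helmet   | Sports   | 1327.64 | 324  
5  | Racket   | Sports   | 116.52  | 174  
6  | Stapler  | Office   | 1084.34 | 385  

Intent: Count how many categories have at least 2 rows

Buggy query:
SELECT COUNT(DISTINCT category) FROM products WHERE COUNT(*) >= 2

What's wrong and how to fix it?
Bug: WHERE filters individual rows, not groups, so a group-level COUNT is invalid there

Fix: Use a subquery that GROUPs and filters with HAVING, then count its rows

Corrected query:
SELECT COUNT(*) FROM (SELECT category FROM products GROUP BY category HAVING COUNT(*) >= 2)

Result:
COUNT(*)
--------
2       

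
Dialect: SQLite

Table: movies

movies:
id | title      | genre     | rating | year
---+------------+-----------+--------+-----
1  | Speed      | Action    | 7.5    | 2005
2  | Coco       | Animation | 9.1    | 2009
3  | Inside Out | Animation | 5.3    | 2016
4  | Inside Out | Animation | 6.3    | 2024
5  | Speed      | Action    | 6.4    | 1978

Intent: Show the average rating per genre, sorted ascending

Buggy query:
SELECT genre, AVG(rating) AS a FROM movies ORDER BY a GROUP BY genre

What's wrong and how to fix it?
Bug: GROUP BY must precede ORDER BY

Fix: Move ORDER BY to the end, after GROUP BY

Corrected query:
SELECT genre, AVG(rating) AS a FROM movies GROUP BY genre ORDER BY a

Result:
genre     | a   
----------+-----
Animation | 6.9 
Action    | 6.95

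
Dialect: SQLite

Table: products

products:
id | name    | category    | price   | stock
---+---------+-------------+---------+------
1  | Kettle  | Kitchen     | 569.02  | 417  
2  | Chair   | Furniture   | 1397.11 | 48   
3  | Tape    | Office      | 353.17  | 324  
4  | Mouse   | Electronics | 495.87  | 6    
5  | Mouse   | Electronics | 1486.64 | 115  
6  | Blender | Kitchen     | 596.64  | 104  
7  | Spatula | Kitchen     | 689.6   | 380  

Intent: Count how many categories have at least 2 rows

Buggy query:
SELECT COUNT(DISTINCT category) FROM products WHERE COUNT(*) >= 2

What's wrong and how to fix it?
Bug: WHERE filters individual rows, not groups, so a group-level COUNT is invalid there

Fix: Group first with HAVING COUNT(*) >= 2, then COUNT the resulting groups

Corrected query:
SELECT COUNT(*) FROM (SELECT category FROM products GROUP BY category HAVING COUNT(*) >= 2)

Result:
COUNT(*)
--------
2       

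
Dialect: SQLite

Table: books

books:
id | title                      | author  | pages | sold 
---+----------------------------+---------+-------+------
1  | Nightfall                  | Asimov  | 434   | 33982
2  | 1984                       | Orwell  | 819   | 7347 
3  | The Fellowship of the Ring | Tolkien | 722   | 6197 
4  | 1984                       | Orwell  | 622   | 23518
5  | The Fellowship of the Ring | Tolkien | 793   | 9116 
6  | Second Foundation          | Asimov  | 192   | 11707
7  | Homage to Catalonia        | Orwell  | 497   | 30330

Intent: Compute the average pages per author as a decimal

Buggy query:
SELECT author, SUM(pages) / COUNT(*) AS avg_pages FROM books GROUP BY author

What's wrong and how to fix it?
Bug: SUM(pages) and COUNT(*) are both integers; the division truncates the fractional part

Fix: Multiply by 1.0 (or CAST to REAL) to force floating-point division

Corrected query:
SELECT author, SUM(pages) * 1.0 / COUNT(*) AS avg_pages FROM books GROUP BY author

Result:
author  | avg_pages
--------+----------
Asimov  | 313      
Orwell  | 646      
Tolkien | 757.5    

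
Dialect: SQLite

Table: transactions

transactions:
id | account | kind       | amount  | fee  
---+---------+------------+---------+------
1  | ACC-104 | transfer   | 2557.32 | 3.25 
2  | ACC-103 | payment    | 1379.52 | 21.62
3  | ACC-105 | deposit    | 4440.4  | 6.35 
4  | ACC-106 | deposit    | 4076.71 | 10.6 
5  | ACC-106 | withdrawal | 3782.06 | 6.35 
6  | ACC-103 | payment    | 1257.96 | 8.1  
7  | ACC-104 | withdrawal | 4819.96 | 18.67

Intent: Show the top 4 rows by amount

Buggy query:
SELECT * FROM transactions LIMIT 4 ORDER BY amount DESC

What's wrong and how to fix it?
Bug: LIMIT must come after ORDER BY

Fix: Sort with ORDER BY, then apply LIMIT

Corrected query:
SELECT * FROM transactions ORDER BY amount DESC LIMIT 4

Result:
id | account | kind       | amount  | fee  
---+---------+------------+---------+------
7  | ACC-104 | withdrawal | 4819.96 | 18.67
3  | ACC-105 | deposit    | 4440.4  | 6.35 
4  | ACC-106 | deposit    | 4076.71 | 10.6 
5  | ACC-106 | withdrawal | 3782.06 | 6.35 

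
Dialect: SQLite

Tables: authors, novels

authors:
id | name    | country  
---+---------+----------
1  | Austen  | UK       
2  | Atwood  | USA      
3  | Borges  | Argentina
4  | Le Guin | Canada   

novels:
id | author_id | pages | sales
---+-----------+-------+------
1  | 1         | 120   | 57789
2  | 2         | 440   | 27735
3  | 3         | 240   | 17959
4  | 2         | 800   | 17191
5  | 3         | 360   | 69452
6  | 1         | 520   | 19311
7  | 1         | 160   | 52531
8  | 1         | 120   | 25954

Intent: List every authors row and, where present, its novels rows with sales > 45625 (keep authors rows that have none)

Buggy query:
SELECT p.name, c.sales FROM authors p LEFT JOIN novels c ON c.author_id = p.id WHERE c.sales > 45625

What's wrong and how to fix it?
Bug: A WHERE condition on the right-hand table after LEFT JOIN drops unmatched parents

Fix: Move the right-table condition into the ON clause so unmatched parents are kept

Corrected query:
SELECT p.name, c.sales FROM authors p LEFT JOIN novels c ON c.author_id = p.id AND c.sales > 45625

Result:
name    | sales
--------+------
Austen  | 52531
Austen  | 57789
Atwood  | NULL 
Borges  | 69452
Le Guin | NULL 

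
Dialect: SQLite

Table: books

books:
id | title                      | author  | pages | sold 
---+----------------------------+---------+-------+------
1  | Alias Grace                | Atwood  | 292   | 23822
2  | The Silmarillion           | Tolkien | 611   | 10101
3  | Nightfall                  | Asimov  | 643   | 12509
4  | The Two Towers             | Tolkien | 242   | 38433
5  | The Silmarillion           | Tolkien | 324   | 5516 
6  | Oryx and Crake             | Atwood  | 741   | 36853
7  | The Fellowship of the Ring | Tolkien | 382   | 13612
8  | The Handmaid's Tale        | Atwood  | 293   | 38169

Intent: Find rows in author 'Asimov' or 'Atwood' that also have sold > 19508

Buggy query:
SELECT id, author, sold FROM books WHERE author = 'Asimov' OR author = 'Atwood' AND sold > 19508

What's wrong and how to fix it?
Bug: Without parentheses, AND is evaluated before OR, so the sold filter only applies to the 'Atwood' branch

Fix: Add parentheses around the OR so the AND applies to both alternatives

Corrected query:
SELECT id, author, sold FROM books WHERE (author = 'Asimov' OR author = 'Atwood') AND sold > 19508

Result:
id | author | sold 
---+--------+------
1  | Atwood | 23822
6  | Atwood | 36853
8  | Atwood | 38169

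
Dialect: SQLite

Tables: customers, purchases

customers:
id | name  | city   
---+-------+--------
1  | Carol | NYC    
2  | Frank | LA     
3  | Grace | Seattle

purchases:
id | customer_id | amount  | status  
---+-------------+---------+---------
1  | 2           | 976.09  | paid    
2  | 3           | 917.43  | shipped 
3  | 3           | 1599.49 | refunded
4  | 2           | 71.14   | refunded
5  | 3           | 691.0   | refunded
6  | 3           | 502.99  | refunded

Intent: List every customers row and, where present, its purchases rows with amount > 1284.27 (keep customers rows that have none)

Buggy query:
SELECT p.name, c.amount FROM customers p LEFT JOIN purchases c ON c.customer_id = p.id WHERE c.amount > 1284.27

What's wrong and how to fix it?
Bug: Filtering c.amount in WHERE discards the NULL rows produced by LEFT JOIN, turning it into an inner join

Fix: Move the right-table condition into the ON clause so unmatched parents are kept

Corrected query:
SELECT p.name, c.amount FROM customers p LEFT JOIN purchases c ON c.customer_id = p.id AND c.amount > 1284.27

Result:
name  | amount 
------+--------
Carol | NULL   
Frank | NULL   
Grace | 1599.49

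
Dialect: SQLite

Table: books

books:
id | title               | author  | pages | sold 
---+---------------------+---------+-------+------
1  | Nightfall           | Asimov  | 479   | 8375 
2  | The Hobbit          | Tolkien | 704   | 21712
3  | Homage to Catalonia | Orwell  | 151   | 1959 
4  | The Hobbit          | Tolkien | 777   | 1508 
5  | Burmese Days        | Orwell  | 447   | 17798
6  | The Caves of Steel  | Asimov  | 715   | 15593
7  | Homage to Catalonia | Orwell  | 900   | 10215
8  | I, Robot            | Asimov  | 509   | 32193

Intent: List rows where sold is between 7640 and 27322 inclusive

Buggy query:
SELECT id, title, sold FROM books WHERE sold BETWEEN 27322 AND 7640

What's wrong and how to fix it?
Bug: BETWEEN expects the lower bound first; with 27322 AND 7640 the range is empty

Fix: Swap the bounds so the smaller value comes first

Corrected query:
SELECT id, title, sold FROM books WHERE sold BETWEEN 7640 AND 27322

Result:
id | title               | sold 
---+---------------------+------
1  | Nightfall           | 8375 
2  | The Hobbit          | 21712
5  | Burmese Days        | 17798
6  | The Caves of Steel  | 15593
7  | Homage to Catalonia | 10215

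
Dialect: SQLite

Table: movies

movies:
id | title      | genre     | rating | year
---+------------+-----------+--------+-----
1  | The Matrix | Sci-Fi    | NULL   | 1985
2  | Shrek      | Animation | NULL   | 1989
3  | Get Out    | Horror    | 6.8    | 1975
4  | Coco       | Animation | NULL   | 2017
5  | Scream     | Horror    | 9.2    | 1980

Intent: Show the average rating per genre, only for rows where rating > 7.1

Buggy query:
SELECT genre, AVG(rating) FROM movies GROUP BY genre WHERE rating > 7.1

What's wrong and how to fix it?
Bug: Row-level WHERE must come before GROUP BY in the clause order

Fix: Place WHERE between FROM and GROUP BY

Corrected query:
SELECT genre, AVG(rating) FROM movies WHERE rating > 7.1 GROUP BY genre

Result:
genre  | AVG(rating)
-------+------------
Horror | 9.2        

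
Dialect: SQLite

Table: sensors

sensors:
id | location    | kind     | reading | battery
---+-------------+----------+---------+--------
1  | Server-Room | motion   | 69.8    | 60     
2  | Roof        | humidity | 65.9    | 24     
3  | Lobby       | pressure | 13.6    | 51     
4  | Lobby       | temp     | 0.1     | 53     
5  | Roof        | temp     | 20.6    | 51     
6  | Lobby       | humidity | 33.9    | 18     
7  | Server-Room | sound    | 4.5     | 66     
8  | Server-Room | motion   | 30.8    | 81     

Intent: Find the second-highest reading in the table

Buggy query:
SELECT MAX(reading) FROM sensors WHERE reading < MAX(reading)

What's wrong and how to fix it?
Bug: The inner MAX is an aggregate inside WHERE, which is not allowed

Fix: Compute the overall MAX in a subquery, then take MAX of rows below it

Corrected query:
SELECT MAX(reading) FROM sensors WHERE reading < (SELECT MAX(reading) FROM sensors)

Result:
MAX(reading)
------------
65.9        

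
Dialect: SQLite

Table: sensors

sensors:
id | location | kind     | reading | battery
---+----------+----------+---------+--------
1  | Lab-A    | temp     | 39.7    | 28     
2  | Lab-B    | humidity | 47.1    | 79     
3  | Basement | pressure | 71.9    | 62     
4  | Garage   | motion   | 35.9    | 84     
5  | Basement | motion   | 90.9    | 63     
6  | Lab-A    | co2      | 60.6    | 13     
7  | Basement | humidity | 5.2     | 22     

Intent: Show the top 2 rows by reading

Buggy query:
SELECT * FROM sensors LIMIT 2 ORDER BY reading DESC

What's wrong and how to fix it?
Bug: ORDER BY cannot follow LIMIT; LIMIT is the final clause

Fix: Swap the clauses: ORDER BY first, then LIMIT

Corrected query:
SELECT * FROM sensors ORDER BY reading DESC LIMIT 2

Result:
id | location | kind     | reading | battery
---+----------+----------+---------+--------
5  | Basement | motion   | 90.9    | 63     
3  | Basement | pressure | 71.9    | 62     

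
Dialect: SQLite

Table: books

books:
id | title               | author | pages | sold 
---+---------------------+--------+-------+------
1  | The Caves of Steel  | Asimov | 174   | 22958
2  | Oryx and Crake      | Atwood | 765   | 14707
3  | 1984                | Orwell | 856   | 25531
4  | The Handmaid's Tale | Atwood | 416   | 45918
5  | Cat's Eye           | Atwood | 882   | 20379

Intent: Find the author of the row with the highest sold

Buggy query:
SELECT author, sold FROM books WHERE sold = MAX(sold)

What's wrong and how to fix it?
Bug: MAX(sold) is an aggregate and cannot be used directly in WHERE

Fix: Wrap MAX in a scalar subquery so WHERE compares against a single value

Corrected query:
SELECT author, sold FROM books WHERE sold = (SELECT MAX(sold) FROM books)

Result:
author | sold 
-------+------
Atwood | 45918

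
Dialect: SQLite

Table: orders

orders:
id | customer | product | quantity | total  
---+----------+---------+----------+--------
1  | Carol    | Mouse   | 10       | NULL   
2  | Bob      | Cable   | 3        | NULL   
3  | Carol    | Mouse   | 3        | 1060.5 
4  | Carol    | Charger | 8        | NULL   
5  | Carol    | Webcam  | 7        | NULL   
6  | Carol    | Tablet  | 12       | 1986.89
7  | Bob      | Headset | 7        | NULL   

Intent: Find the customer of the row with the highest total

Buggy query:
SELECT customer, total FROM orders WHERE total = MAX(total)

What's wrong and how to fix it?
Bug: WHERE is evaluated per row; an aggregate over the whole table isn't defined there

Fix: Use a subquery: WHERE total = (SELECT MAX(total) FROM orders)

Corrected query:
SELECT customer, total FROM orders WHERE total = (SELECT MAX(total) FROM orders)

Result:
customer | total  
---------+--------
Carol    | 1986.89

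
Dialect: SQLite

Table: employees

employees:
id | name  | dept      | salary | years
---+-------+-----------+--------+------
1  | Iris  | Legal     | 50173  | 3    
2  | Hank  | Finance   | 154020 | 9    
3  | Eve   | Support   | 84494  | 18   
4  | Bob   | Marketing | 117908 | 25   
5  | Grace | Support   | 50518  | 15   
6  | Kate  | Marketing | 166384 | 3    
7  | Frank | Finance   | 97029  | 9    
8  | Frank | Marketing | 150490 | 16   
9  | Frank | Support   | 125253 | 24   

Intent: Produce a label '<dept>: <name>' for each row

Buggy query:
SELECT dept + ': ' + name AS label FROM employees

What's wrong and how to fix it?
Bug: '+' is numeric addition; on text columns SQLite converts them to 0 instead of concatenating

Fix: Use the || operator for string concatenation

Corrected query:
SELECT dept || ': ' || name AS label FROM employees

Result:
label           
----------------
Legal: Iris     
Finance: Hank   
Support: Eve    
Marketing: Bob  
Support: Grace  
Marketing: Kate 
Finance: Frank  
Marketing: Frank
Support: Frank  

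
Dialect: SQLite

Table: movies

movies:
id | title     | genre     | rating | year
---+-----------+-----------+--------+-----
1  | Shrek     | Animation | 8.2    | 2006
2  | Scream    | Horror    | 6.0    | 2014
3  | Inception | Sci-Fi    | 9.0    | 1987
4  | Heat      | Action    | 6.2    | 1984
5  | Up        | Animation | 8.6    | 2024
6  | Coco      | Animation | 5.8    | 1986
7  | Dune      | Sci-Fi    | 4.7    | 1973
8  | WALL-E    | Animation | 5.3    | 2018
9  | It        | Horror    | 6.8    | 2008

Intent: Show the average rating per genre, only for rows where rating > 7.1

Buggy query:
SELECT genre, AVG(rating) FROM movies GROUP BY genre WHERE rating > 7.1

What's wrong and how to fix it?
Bug: Row-level WHERE must come before GROUP BY in the clause order

Fix: Place WHERE between FROM and GROUP BY

Corrected query:
SELECT genre, AVG(rating) FROM movies WHERE rating > 7.1 GROUP BY genre

Result:
genre     | AVG(rating)
----------+------------
Animation | 8.4        
Sci-Fi    | 9          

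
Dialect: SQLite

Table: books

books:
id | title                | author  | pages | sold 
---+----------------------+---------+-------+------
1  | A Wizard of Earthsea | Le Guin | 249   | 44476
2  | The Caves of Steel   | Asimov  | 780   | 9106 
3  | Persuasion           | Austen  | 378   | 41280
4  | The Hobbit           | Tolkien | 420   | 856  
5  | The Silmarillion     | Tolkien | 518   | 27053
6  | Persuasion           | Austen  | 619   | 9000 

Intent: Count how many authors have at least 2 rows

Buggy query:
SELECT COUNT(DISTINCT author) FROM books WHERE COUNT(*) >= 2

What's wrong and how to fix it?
Bug: WHERE filters individual rows, not groups, so a group-level COUNT is invalid there

Fix: Use a subquery that GROUPs and filters with HAVING, then count its rows

Corrected query:
SELECT COUNT(*) FROM (SELECT author FROM books GROUP BY author HAVING COUNT(*) >= 2)

Result:
COUNT(*)
--------
2       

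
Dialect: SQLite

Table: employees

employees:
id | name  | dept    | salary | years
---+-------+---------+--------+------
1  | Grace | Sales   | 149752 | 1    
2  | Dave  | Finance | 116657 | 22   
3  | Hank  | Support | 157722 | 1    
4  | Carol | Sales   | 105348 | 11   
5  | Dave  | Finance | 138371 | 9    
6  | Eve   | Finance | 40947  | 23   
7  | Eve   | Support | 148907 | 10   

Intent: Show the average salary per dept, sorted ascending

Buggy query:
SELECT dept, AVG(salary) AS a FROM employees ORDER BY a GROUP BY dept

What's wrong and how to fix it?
Bug: GROUP BY must precede ORDER BY

Fix: Move ORDER BY to the end, after GROUP BY

Corrected query:
SELECT dept, AVG(salary) AS a FROM employees GROUP BY dept ORDER BY a

Result:
dept    | a           
--------+-------------
Finance | 98658.333333
Sales   | 127550      
Support | 153314.5    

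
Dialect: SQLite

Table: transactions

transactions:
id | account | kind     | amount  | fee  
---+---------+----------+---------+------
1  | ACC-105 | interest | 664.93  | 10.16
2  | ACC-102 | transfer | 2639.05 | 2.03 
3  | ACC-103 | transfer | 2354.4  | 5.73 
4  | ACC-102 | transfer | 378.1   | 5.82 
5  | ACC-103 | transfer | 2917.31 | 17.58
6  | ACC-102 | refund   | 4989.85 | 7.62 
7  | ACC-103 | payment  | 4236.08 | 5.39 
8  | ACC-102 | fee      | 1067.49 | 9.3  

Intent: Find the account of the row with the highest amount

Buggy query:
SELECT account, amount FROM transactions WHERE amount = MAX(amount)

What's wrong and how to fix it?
Bug: WHERE is evaluated per row; an aggregate over the whole table isn't defined there

Fix: Wrap MAX in a scalar subquery so WHERE compares against a single value

Corrected query:
SELECT account, amount FROM transactions WHERE amount = (SELECT MAX(amount) FROM transactions)

Result:
account | amount 
--------+--------
ACC-102 | 4989.85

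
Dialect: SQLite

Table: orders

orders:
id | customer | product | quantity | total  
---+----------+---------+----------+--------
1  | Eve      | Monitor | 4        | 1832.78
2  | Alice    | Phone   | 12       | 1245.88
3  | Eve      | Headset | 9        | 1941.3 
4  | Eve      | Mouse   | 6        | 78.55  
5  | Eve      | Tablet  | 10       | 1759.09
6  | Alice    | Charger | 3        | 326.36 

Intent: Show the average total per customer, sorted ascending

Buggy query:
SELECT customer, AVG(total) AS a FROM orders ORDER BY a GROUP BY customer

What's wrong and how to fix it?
Bug: ORDER BY appears before GROUP BY; SQL clause order requires GROUP BY first

Fix: Move ORDER BY to the end, after GROUP BY

Corrected query:
SELECT customer, AVG(total) AS a FROM orders GROUP BY customer ORDER BY a

Result:
customer | a      
---------+--------
Alice    | 786.12 
Eve      | 1402.93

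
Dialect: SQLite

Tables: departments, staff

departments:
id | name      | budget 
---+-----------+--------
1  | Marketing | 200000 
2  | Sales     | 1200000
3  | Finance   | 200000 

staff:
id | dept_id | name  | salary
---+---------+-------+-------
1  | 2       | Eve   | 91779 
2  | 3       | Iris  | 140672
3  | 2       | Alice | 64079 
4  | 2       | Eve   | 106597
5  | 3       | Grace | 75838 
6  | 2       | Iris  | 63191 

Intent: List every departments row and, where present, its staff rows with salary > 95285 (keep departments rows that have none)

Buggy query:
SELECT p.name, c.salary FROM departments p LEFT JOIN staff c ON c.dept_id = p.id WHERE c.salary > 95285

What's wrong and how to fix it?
Bug: A WHERE condition on the right-hand table after LEFT JOIN drops unmatched parents

Fix: Put 'c.salary > 95285' in the JOIN's ON clause instead of WHERE

Corrected query:
SELECT p.name, c.salary FROM departments p LEFT JOIN staff c ON c.dept_id = p.id AND c.salary > 95285

Result:
name      | salary
----------+-------
Marketing | NULL  
Sales     | 106597
Finance   | 140672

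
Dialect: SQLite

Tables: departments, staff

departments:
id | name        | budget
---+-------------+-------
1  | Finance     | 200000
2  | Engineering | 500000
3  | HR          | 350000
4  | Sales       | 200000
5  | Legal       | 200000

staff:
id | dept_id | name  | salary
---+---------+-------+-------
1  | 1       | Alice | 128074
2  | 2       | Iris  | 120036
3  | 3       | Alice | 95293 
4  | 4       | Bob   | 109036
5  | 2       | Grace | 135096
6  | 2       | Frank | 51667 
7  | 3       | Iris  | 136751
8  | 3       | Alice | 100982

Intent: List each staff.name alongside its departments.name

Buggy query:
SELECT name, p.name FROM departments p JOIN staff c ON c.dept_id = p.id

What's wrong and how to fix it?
Bug: 'name' exists in both joined tables, so the database can't tell which one is meant

Fix: Qualify the column with its table alias (c.name)

Corrected query:
SELECT c.name, p.name FROM departments p JOIN staff c ON c.dept_id = p.id

Result:
name  | name       
------+------------
Alice | Finance    
Iris  | Engineering
Alice | HR         
Bob   | Sales      
Grace | Engineering
Frank | Engineering
Iris  | HR         
Alice | HR         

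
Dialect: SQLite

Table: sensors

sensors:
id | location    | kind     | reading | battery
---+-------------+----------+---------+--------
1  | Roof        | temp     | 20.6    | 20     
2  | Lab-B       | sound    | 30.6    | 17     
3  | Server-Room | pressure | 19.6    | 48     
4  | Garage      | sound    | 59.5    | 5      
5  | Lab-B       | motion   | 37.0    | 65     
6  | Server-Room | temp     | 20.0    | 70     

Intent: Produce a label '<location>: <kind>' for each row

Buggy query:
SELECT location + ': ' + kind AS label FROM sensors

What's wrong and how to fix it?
Bug: '+' is numeric addition; on text columns SQLite converts them to 0 instead of concatenating

Fix: Replace + with || to concatenate text

Corrected query:
SELECT location || ': ' || kind AS label FROM sensors

Result:
label                
---------------------
Roof: temp           
Lab-B: sound         
Server-Room: pressure
Garage: sound        
Lab-B: motion        
Server-Room: temp    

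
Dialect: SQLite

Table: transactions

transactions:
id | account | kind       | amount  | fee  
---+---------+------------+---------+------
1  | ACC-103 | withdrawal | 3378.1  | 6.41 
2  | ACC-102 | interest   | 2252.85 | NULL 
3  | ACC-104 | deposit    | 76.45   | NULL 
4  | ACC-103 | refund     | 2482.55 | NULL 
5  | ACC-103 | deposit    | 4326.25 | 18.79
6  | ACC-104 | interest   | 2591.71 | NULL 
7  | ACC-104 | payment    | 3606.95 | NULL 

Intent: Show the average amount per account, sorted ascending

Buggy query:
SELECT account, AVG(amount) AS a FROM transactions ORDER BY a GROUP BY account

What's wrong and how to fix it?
Bug: ORDER BY appears before GROUP BY; SQL clause order requires GROUP BY first

Fix: Move ORDER BY to the end, after GROUP BY

Corrected query:
SELECT account, AVG(amount) AS a FROM transactions GROUP BY account ORDER BY a

Result:
account | a          
--------+------------
ACC-104 | 2091.703333
ACC-102 | 2252.85    
ACC-103 | 3395.633333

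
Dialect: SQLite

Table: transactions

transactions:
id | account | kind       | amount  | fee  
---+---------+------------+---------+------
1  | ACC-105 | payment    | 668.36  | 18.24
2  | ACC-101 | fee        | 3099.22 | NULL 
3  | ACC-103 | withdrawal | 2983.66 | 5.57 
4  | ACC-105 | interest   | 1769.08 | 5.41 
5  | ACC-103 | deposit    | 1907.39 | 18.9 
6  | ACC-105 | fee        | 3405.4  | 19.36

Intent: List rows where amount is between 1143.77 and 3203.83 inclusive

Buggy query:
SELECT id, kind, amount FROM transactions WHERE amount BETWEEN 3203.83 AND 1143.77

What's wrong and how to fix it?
Bug: BETWEEN expects the lower bound first; with 3203.83 AND 1143.77 the range is empty

Fix: Write BETWEEN 1143.77 AND 3203.83

Corrected query:
SELECT id, kind, amount FROM transactions WHERE amount BETWEEN 1143.77 AND 3203.83

Result:
id | kind       | amount 
---+------------+--------
2  | fee        | 3099.22
3  | withdrawal | 2983.66
4  | interest   | 1769.08
5  | deposit    | 1907.39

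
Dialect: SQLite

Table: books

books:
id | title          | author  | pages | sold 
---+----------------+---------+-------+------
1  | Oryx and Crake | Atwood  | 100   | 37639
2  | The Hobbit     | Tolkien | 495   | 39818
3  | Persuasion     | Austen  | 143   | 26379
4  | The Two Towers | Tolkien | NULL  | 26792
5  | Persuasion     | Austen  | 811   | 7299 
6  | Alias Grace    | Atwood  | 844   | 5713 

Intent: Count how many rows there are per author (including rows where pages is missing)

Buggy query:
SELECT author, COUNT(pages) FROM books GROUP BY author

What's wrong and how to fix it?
Bug: COUNT(column) counts non-NULL values only; rows with NULL pages aren't counted

Fix: Replace COUNT(pages) with COUNT(*)

Corrected query:
SELECT author, COUNT(*) FROM books GROUP BY author

Result:
author  | COUNT(*)
--------+---------
Atwood  | 2       
Austen  | 2       
Tolkien | 2       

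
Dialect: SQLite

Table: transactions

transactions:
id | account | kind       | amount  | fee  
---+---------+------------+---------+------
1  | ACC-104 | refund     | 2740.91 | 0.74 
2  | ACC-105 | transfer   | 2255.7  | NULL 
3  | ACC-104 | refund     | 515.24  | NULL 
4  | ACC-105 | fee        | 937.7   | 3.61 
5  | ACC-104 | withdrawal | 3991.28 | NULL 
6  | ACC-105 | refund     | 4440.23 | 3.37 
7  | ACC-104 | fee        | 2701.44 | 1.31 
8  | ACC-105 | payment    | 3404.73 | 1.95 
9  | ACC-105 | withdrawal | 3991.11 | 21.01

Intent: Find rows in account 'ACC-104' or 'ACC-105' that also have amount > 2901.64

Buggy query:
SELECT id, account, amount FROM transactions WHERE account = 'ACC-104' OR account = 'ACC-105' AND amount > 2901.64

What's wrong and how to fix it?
Bug: AND binds tighter than OR, so this parses as account = 'ACC-104' OR (account = 'ACC-105' AND amount > 2901.64)

Fix: Group the OR with parentheses (or use IN), then AND the threshold

Corrected query:
SELECT id, account, amount FROM transactions WHERE (account = 'ACC-104' OR account = 'ACC-105') AND amount > 2901.64

Result:
id | account | amount 
---+---------+--------
5  | ACC-104 | 3991.28
6  | ACC-105 | 4440.23
8  | ACC-105 | 3404.73
9  | ACC-105 | 3991.11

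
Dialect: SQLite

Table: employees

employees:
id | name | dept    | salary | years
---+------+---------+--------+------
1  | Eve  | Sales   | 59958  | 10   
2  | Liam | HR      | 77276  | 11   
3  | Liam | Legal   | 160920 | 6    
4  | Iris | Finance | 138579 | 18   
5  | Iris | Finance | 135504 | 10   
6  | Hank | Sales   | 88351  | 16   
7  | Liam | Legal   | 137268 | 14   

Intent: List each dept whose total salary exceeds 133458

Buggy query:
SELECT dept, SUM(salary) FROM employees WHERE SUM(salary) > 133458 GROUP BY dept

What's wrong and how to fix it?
Bug: WHERE runs before GROUP BY, so aggregates aren't available there

Fix: Use HAVING (which filters groups after aggregation) instead of WHERE

Corrected query:
SELECT dept, SUM(salary) FROM employees GROUP BY dept HAVING SUM(salary) > 133458

Result:
dept    | SUM(salary)
--------+------------
Finance | 274083     
Legal   | 298188     
Sales   | 148309     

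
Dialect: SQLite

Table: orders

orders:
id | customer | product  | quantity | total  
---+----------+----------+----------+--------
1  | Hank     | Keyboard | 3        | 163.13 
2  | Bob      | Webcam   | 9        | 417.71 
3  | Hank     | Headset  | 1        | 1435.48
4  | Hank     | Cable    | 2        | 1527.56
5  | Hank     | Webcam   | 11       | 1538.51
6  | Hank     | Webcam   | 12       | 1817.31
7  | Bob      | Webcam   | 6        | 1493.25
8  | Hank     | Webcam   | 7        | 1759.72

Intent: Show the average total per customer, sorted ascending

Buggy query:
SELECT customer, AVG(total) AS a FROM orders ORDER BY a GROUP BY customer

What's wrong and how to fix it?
Bug: ORDER BY appears before GROUP BY; SQL clause order requires GROUP BY first

Fix: Reorder: SELECT … FROM … GROUP BY … ORDER BY …

Corrected query:
SELECT customer, AVG(total) AS a FROM orders GROUP BY customer ORDER BY a

Result:
customer | a          
---------+------------
Bob      | 955.48     
Hank     | 1373.618333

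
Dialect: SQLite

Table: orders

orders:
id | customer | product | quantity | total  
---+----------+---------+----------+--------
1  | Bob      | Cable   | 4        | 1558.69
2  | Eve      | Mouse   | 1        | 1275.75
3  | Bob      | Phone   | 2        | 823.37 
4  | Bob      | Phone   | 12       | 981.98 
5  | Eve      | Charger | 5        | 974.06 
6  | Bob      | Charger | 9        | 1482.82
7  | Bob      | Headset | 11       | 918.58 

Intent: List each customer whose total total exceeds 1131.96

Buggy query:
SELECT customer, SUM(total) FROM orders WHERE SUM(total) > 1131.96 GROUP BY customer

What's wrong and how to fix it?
Bug: SUM(total) is an aggregate, but WHERE filters rows before aggregation

Fix: Move the aggregate condition to a HAVING clause

Corrected query:
SELECT customer, SUM(total) FROM orders GROUP BY customer HAVING SUM(total) > 1131.96

Result:
customer | SUM(total)
---------+-----------
Bob      | 5765.44   
Eve      | 2249.81   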